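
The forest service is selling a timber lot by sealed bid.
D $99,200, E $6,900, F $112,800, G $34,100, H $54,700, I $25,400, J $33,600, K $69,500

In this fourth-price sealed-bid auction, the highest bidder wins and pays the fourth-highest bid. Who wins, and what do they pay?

F pays $54,700

Bids in order: 112,800 (F) > 99,200 (D) > 69,500 (K) > 54,700 (H) > 34,100 (G) > 33,600 (J) > …
F is highest; pays the fourth-highest bid, $54,700.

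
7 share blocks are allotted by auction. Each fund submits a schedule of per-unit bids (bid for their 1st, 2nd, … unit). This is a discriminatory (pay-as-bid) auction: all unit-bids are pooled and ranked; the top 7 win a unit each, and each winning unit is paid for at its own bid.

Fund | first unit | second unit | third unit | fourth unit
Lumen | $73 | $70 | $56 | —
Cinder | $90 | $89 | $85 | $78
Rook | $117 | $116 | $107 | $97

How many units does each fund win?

Cinder 3, Rook 4

Merging the schedules and taking the best 7: 117 (Rook-1), 116 (Rook-2), 107 (Rook-3), 97 (Rook-4), 90 (Cinder-1), 89 (Cinder-2), 85 (Cinder-3)
Next rejected bid: $78 (not a price — pay-as-bid).
Allocation: Cinder 3, Rook 4.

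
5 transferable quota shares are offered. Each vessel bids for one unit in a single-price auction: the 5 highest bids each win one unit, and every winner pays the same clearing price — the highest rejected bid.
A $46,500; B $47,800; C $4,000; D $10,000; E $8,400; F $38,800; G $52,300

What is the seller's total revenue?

Total revenue: $42,000

Ordering the bids: 52,300 (G), 47,800 (B), 46,500 (A), 38,800 (F), 10,000 (D), 8,400 (E), 4,000 (C)
The 5 highest are G, B, A, F, D.
Clearing price = highest rejected bid = $8,400.
Total revenue = 5 × $8,400 = $42,000.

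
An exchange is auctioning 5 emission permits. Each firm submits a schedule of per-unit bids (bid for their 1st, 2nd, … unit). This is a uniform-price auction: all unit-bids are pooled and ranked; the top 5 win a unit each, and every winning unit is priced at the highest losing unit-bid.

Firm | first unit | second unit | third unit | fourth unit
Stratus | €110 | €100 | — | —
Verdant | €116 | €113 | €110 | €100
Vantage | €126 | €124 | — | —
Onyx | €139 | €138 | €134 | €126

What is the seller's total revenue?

Pooled unit-bids ranked (top 5): 139 (Onyx-1), 138 (Onyx-2), 134 (Onyx-3), 126 (Vantage-1), 126 (Onyx-4)
Highest rejected unit-bid = €124.
Allocation: Onyx 4, Vantage 1. Every unit priced at €124.
Revenue = 5 × 124 = €620.

Total revenue: €620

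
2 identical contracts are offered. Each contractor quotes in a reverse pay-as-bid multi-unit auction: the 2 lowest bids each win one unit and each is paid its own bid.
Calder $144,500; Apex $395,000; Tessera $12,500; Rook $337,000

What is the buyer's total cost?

Ordering the bids: 12,500 (Tessera), 144,500 (Calder), 337,000 (Rook), 395,000 (Apex)
The 2 lowest are Tessera, Calder.
Total cost = 12,500 + 144,500 = $157,000.

Total cost: $157,000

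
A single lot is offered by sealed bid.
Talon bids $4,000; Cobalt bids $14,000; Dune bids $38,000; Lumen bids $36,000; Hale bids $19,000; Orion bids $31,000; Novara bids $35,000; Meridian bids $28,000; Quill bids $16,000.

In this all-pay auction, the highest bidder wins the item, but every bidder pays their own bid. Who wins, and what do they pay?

Dune pays $38,000

All-pay auction: the highest bidder wins the item, but every bidder pays their own bid.
Bids ranked: 38,000 (Dune) > 36,000 (Lumen) > 35,000 (Novara) > 31,000 (Orion) > 28,000 (Meridian) > 19,000 (Hale) > …
Dune wins with the top bid; all bids are sunk regardless.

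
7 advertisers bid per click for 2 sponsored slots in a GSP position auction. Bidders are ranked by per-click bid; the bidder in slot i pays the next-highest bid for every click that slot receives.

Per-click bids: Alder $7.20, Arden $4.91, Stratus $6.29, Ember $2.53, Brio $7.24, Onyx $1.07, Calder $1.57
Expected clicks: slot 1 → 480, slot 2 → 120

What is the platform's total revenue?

Ranked by bid: $7.24 (Brio) > $7.20 (Alder) > $6.29 (Stratus) > …
Slot 1: Brio pays $7.20 × 480 = $3456.00
Slot 2: Alder pays $6.29 × 120 = $754.80
Total = $4210.80

Total revenue: $4210.80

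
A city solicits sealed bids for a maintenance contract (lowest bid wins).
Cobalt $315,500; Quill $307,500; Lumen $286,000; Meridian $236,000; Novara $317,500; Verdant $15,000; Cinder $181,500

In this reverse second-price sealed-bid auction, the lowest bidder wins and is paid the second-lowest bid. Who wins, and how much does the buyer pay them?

Verdant is paid $181,500

Rule: the lowest bidder wins and is paid the second-lowest bid.
Bids ranked: 15,000 (Verdant) < 181,500 (Cinder) < 236,000 (Meridian) < 286,000 (Lumen) < 307,500 (Quill) < 315,500 (Cobalt) < …
Second-price: Verdant is paid Cinder's bid of $181,500.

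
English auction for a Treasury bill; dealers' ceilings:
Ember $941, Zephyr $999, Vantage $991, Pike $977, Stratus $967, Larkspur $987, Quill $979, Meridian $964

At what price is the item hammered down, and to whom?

Rule: the price rises until one bidder remains; the winner pays the price at which the last rival dropped out.
Limits ranked: 999 (Zephyr) > 991 (Vantage) > 987 (Larkspur) > 979 (Quill) > 977 (Pike) > 967 (Stratus) > …
Bidding ends when Vantage exits at $991; Zephyr takes it.

Zephyr wins at $991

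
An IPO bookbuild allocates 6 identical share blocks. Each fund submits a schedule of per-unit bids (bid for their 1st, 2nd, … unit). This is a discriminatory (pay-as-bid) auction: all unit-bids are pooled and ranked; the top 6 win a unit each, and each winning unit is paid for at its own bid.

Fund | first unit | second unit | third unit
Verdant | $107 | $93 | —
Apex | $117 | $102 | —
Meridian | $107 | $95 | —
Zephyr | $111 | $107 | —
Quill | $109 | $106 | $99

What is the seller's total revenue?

Total revenue: $658

Merging the schedules and taking the best 6: 117 (Apex-1), 111 (Zephyr-1), 109 (Quill-1), 107 (Verdant-1), 107 (Meridian-1), 107 (Zephyr-2)
Next rejected bid: $106 (not a price — pay-as-bid).
Each winning unit pays its own bid.
Revenue = 117 + 111 + 109 + 107 + 107 + 107 = $658.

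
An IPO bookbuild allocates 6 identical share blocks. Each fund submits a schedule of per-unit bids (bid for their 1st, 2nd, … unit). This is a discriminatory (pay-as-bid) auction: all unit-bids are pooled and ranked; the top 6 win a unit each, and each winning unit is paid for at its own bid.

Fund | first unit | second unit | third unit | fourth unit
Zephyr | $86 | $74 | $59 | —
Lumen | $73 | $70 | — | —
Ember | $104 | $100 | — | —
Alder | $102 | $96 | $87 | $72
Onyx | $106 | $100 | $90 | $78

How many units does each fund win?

Merging the schedules and taking the best 6: 106 (Onyx-1), 104 (Ember-1), 102 (Alder-1), 100 (Ember-2), 100 (Onyx-2), 96 (Alder-2)
Next rejected bid: $90 (not a price — pay-as-bid).
Allocation: Alder 2, Ember 2, Onyx 2.

Alder 2, Ember 2, Onyx 2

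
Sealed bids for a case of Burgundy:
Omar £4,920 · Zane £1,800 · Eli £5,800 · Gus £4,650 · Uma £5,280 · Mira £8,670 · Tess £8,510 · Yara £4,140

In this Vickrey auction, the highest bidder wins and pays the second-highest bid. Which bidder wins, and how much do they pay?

Mira pays £8,510

Bids in order: 8,670 (Mira) > 8,510 (Tess) > 5,800 (Eli) > 5,280 (Uma) > 4,920 (Omar) > 4,650 (Gus) > …
Mira wins with the highest bid; price is set by the runner-up at £8,510.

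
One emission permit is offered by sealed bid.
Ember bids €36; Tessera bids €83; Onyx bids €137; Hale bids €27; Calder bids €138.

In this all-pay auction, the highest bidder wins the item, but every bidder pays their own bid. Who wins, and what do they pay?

Calder pays €138

Rule: the highest bidder wins the item, but every bidder pays their own bid.
Sorting bids: 138 (Calder) > 137 (Onyx) > 83 (Tessera) > 36 (Ember) > 27 (Hale)
Calder is highest and takes the item; every bidder forfeits their bid.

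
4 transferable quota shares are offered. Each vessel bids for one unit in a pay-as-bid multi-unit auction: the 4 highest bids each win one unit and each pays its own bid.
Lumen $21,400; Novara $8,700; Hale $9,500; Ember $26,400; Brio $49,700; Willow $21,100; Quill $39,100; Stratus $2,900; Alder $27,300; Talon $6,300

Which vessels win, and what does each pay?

Sorting: 49,700 (Brio), 39,100 (Quill), 27,300 (Alder), 26,400 (Ember), 21,400 (Lumen), 21,100 (Willow), …
Top 4: Brio, Quill, Alder, Ember.
Each winner pays its own bid: Brio $49,700, Quill $39,100, Alder $27,300, Ember $26,400.

Brio $49,700, Quill $39,100, Alder $27,300, Ember $26,400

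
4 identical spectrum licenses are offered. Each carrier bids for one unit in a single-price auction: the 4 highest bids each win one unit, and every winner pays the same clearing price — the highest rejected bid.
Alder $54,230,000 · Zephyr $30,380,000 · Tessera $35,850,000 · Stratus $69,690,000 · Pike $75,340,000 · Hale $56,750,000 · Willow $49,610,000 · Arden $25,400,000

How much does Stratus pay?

Sorting: 75,340,000 (Pike), 69,690,000 (Stratus), 56,750,000 (Hale), 54,230,000 (Alder), 49,610,000 (Willow), 35,850,000 (Tessera), …
The 4 highest are Pike, Stratus, Hale, Alder.
Clearing price = highest rejected bid = $49,610,000.
Stratus wins → pays $49,610,000.

Stratus pays $49,610,000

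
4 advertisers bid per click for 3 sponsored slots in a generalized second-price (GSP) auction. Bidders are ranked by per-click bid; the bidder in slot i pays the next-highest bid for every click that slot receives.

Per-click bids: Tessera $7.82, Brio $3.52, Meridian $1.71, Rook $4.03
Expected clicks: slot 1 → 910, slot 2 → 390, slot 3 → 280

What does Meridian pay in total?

Meridian pays $0.00

Per-click bids in order: $7.82 (Tessera) > $4.03 (Rook) > $3.52 (Brio) > $1.71 (Meridian)
Meridian ranks below slot 3 → no slot, pays nothing.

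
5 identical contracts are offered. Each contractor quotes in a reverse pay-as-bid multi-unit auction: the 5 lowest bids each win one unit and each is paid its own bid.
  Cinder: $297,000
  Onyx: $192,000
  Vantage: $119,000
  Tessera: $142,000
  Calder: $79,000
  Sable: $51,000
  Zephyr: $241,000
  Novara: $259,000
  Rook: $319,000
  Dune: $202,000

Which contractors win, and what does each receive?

Sable $51,000, Calder $79,000, Vantage $119,000, Tessera $142,000, Onyx $192,000

Bids ranked low→high: 51,000 (Sable), 79,000 (Calder), 119,000 (Vantage), 142,000 (Tessera), 192,000 (Onyx), 202,000 (Dune), 241,000 (Zephyr), …
Winners (5 units): Sable, Calder, Vantage, Tessera, Onyx.
Each winner is paid its own bid: Sable $51,000, Calder $79,000, Vantage $119,000, Tessera $142,000, Onyx $192,000.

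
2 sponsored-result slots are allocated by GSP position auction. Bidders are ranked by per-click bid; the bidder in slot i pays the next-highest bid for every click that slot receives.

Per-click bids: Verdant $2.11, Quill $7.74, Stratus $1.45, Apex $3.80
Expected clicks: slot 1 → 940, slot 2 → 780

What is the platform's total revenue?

Total revenue: $5217.80

Sorting advertisers: $7.74 (Quill) > $3.80 (Apex) > $2.11 (Verdant) > …
Slot 1: Quill pays $3.80 × 940 = $3572.00
Slot 2: Apex pays $2.11 × 780 = $1645.80
Total = $5217.80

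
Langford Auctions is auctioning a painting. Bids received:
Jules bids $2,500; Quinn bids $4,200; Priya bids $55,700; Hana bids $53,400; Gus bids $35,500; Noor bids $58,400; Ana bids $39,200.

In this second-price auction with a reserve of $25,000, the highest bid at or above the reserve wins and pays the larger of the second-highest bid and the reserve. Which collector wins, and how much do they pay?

Bids ranked: 58,400 (Noor) > 55,700 (Priya) > 53,400 (Hana) > 39,200 (Ana) > 35,500 (Gus) > 4,200 (Quinn) > …
Highest eligible bid: Noor at $58,400.
Second-highest bid $55,700 exceeds the reserve $25,000 → payment $55,700.

Noor pays $55,700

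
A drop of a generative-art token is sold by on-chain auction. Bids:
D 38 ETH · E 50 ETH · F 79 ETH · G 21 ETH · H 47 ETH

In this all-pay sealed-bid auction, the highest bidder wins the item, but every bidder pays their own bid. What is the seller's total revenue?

All-pay sealed-bid auction: the highest bidder wins the item, but every bidder pays their own bid.
Bids ranked: 79 (F) > 50 (E) > 47 (H) > 38 (D) > 21 (G)
F wins with the top bid; all bids are sunk regardless.
Every bidder forfeits their bid regardless of winning.
Revenue = 38 + 50 + 79 + 21 + 47 = 235 ETH.

Total revenue: 235 ETH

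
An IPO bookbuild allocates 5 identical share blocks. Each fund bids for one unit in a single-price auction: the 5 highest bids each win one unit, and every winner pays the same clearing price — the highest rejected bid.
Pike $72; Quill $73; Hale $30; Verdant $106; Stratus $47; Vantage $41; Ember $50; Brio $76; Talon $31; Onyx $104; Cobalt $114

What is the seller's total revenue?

Total revenue: $360

Sorting: 114 (Cobalt), 106 (Verdant), 104 (Onyx), 76 (Brio), 73 (Quill), 72 (Pike), 50 (Ember), …
Winners (5 units): Cobalt, Verdant, Onyx, Brio, Quill.
Highest unsuccessful bid: $72 → clearing price.
Total revenue = 5 × $72 = $360.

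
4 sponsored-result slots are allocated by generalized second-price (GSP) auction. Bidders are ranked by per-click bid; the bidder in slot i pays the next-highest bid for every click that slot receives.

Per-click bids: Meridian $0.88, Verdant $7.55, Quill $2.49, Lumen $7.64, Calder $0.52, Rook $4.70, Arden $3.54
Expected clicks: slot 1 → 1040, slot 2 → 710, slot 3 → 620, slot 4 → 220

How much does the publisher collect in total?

Total revenue: $13931.60

Ranked by bid: $7.64 (Lumen) > $7.55 (Verdant) > $4.70 (Rook) > $3.54 (Arden) > $2.49 (Quill) > …
Slot 1: Lumen pays $7.55 × 1040 = $7852.00
Slot 2: Verdant pays $4.70 × 710 = $3337.00
Slot 3: Rook pays $3.54 × 620 = $2194.80
Slot 4: Arden pays $2.49 × 220 = $547.80
Total = $13931.60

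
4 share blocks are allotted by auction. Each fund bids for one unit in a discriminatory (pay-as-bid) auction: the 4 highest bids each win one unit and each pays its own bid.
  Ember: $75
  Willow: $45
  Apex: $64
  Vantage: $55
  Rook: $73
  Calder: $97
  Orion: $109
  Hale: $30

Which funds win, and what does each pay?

Bids ranked high→low: 109 (Orion), 97 (Calder), 75 (Ember), 73 (Rook), 64 (Apex), 55 (Vantage), …
Top 4: Orion, Calder, Ember, Rook.
Each winner pays its own bid: Orion $109, Calder $97, Ember $75, Rook $73.

Orion $109, Calder $97, Ember $75, Rook $73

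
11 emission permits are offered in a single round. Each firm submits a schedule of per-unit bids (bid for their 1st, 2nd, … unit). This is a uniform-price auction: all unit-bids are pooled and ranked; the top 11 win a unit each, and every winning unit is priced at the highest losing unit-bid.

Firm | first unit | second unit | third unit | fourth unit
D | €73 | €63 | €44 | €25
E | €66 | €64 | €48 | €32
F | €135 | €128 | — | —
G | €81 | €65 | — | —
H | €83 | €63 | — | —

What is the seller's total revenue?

Total revenue: €484

Pooled unit-bids ranked (top 11): 135 (F-1), 128 (F-2), 83 (H-1), 81 (G-1), 73 (D-1), 66 (E-1), 65 (G-2), 64 (E-2), 63 (D-2), 63 (H-2), 48 (E-3)
The (k+1)-th unit-bid is €44.
Allocation: D 2, E 3, F 2, G 2, H 2. Every unit priced at €44.
Revenue = 11 × 44 = €484.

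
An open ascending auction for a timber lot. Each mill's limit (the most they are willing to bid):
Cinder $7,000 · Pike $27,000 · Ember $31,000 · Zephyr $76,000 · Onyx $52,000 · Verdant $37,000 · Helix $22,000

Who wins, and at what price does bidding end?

Rule: the price rises until one bidder remains; the winner pays the price at which the last rival dropped out.
Limits in order: 76,000 (Zephyr) > 52,000 (Onyx) > 37,000 (Verdant) > 31,000 (Ember) > 27,000 (Pike) > 22,000 (Helix) > …
Bidding ends when Onyx exits at $52,000; Zephyr takes it.

Zephyr wins at $52,000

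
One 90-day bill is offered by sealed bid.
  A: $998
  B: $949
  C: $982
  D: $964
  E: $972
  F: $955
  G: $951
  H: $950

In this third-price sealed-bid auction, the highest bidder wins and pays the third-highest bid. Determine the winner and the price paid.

A pays $972

Sorting bids: 998 (A) > 982 (C) > 972 (E) > 964 (D) > 955 (F) > 951 (G) > …
A is highest; pays the third-highest bid, $972.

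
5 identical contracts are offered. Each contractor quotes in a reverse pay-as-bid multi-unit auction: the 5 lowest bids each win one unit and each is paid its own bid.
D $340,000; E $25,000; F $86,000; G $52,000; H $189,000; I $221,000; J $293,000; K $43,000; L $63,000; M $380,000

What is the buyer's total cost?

Sorting: 25,000 (E), 43,000 (K), 52,000 (G), 63,000 (L), 86,000 (F), 189,000 (H), 221,000 (I), …
The 5 lowest are E, K, G, L, F.
Total cost = 25,000 + 43,000 + 52,000 + 63,000 + 86,000 = $269,000.

Total cost: $269,000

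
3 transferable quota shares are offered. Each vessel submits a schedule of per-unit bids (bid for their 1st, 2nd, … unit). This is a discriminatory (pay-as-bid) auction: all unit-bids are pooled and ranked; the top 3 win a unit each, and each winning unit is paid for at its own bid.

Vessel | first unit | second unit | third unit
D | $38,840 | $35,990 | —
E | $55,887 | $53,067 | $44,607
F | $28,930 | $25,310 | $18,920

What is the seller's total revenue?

Pooled unit-bids ranked (top 3): 55,887 (E-1), 53,067 (E-2), 44,607 (E-3)
Next rejected bid: $38,840 (not a price — pay-as-bid).
Each winning unit pays its own bid.
Revenue = 55,887 + 53,067 + 44,607 = $153,561.

Total revenue: $153,561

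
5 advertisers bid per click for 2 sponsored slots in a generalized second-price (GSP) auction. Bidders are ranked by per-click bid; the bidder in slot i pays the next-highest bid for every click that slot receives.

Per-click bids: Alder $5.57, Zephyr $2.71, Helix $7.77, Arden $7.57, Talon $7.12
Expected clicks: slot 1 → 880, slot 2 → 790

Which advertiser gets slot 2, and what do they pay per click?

Ranked by bid: $7.77 (Helix) > $7.57 (Arden) > $7.12 (Talon) > …
Slot 2 goes to the second-ranked bidder, Arden, who pays the next bid down: $7.12/click.

Arden; $7.12 per click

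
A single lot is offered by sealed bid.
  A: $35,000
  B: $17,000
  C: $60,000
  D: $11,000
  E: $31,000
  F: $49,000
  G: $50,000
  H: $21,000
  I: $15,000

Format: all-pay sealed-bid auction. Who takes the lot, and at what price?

All-pay sealed-bid auction: the highest bidder wins the item, but every bidder pays their own bid.
Sorting bids: 60,000 (C) > 50,000 (G) > 49,000 (F) > 35,000 (A) > 31,000 (E) > 21,000 (H) > …
C is highest and takes the item; every bidder forfeits their bid.

C pays $60,000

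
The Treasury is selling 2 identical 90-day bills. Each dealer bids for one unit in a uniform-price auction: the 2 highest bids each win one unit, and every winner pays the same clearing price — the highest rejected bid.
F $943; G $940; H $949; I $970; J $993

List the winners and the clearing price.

J, I; each pays $949

Sorting: 993 (J), 970 (I), 949 (H), 943 (F), …
Top 2: J, I.
Highest unsuccessful bid: $949 → clearing price.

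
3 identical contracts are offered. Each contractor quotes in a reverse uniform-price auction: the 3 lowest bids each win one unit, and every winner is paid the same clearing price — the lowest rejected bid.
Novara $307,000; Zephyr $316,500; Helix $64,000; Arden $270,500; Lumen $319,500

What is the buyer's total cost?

Bids ranked low→high: 64,000 (Helix), 270,500 (Arden), 307,000 (Novara), 316,500 (Zephyr), 319,500 (Lumen)
The 3 lowest are Helix, Arden, Novara.
Clearing price = lowest rejected bid = $316,500.
Total cost = 3 × $316,500 = $949,500.

Total cost: $949,500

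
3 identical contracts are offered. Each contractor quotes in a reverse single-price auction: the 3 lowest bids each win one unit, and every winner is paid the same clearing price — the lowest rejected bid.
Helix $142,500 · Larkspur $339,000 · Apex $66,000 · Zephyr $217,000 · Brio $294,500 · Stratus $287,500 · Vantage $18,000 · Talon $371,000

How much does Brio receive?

Brio is paid $0

Sorting: 18,000 (Vantage), 66,000 (Apex), 142,500 (Helix), 217,000 (Zephyr), 287,500 (Stratus), …
Winners (3 units): Vantage, Apex, Helix.
Lowest unsuccessful bid: $217,000 → clearing price.
Brio does not win → is paid $0.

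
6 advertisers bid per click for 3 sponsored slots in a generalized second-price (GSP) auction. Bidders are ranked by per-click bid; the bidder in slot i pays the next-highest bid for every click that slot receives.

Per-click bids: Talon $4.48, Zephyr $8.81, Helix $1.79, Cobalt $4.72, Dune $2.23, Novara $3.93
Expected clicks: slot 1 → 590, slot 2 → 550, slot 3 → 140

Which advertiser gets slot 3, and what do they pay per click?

Talon; $3.93 per click

Per-click bids in order: $8.81 (Zephyr) > $4.72 (Cobalt) > $4.48 (Talon) > $3.93 (Novara) > …
Slot 3 goes to the third-ranked bidder, Talon, who pays the next bid down: $3.93/click.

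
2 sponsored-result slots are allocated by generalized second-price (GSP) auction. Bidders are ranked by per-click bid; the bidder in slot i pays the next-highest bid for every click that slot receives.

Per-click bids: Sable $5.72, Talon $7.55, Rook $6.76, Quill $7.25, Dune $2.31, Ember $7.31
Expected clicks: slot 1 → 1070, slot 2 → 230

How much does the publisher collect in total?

Sorting advertisers: $7.55 (Talon) > $7.31 (Ember) > $7.25 (Quill) > …
Slot 1: Talon pays $7.31 × 1070 = $7821.70
Slot 2: Ember pays $7.25 × 230 = $1667.50
Total = $9489.20

Total revenue: $9489.20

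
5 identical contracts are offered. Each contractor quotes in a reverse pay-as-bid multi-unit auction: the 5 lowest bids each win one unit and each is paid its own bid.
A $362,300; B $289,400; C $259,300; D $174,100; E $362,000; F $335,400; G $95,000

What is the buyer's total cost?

Total cost: $1,153,200

Bids ranked low→high: 95,000 (G), 174,100 (D), 259,300 (C), 289,400 (B), 335,400 (F), 362,000 (E), 362,300 (A)
Winners (5 units): G, D, C, B, F.
Total cost = 95,000 + 174,100 + 259,300 + 289,400 + 335,400 = $1,153,200.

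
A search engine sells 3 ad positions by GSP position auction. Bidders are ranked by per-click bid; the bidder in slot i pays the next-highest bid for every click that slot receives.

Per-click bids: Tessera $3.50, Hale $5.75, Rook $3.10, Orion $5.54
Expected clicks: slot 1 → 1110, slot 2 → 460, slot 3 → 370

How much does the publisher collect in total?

Ranked by bid: $5.75 (Hale) > $5.54 (Orion) > $3.50 (Tessera) > $3.10 (Rook)
Slot 1: Hale pays $5.54 × 1110 = $6149.40
Slot 2: Orion pays $3.50 × 460 = $1610.00
Slot 3: Tessera pays $3.10 × 370 = $1147.00
Total = $8906.40

Total revenue: $8906.40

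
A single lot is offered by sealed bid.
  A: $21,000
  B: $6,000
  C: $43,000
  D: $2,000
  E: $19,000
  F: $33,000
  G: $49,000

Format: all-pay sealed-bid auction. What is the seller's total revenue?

All-pay sealed-bid auction: the highest bidder wins the item, but every bidder pays their own bid.
Bids in order: 49,000 (G) > 43,000 (C) > 33,000 (F) > 21,000 (A) > 19,000 (E) > 6,000 (B) > …
G wins with the top bid; all bids are sunk regardless.
Every bidder forfeits their bid regardless of winning.
Revenue = 21,000 + 6,000 + 43,000 + 2,000 + 19,000 + 33,000 + 49,000 = $173,000.

Total revenue: $173,000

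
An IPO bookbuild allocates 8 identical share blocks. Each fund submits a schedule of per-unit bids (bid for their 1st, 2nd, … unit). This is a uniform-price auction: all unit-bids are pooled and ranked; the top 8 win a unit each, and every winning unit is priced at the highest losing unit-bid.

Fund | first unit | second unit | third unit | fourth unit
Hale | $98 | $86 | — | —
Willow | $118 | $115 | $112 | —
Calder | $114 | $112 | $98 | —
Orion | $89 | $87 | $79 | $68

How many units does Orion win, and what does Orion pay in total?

All unit-bids, highest first — top 8: 118 (Willow-1), 115 (Willow-2), 114 (Calder-1), 112 (Willow-3), 112 (Calder-2), 98 (Hale-1), 98 (Calder-3), 89 (Orion-1)
The (k+1)-th unit-bid is $87.
Orion wins 1 unit(s) at $87 each.

Orion: 1 unit, pays $87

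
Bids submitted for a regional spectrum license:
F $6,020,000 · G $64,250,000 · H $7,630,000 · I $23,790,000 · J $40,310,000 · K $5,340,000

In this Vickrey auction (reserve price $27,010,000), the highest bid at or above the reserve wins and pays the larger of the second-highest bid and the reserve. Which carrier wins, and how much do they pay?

Bids in order: 64,250,000 (G) > 40,310,000 (J) > 23,790,000 (I) > 7,630,000 (H) > 6,020,000 (F) > 5,340,000 (K)
G has the top bid at or above the reserve ($64,250,000).
max(second-highest $40,310,000, reserve $27,010,000) = $40,310,000; the reserve does not bind.

G pays $40,310,000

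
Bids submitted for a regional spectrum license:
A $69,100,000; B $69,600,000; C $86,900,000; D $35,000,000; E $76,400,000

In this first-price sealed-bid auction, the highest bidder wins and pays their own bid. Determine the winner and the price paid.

C pays $86,900,000

Rule: the highest bidder wins and pays their own bid.
Bids ranked: 86,900,000 (C) > 76,400,000 (E) > 69,600,000 (B) > 69,100,000 (A) > 35,000,000 (D)
C has the highest bid and pays exactly that: $86,900,000.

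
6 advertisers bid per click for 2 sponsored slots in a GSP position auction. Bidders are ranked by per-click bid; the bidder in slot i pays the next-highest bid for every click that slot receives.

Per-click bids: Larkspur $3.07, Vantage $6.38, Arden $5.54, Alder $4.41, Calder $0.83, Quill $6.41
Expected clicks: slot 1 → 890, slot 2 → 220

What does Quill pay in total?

Per-click bids in order: $6.41 (Quill) > $6.38 (Vantage) > $5.54 (Arden) > …
Quill holds slot 1 → pays next bid $6.38 × 890 clicks = $5678.20.

Quill pays $5678.20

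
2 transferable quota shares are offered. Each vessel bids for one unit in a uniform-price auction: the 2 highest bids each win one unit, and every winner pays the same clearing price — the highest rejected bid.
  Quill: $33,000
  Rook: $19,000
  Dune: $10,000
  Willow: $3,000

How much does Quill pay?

Quill pays $10,000

Sorting: 33,000 (Quill), 19,000 (Rook), 10,000 (Dune), 3,000 (Willow)
Top 2: Quill, Rook.
Clearing price = highest rejected bid = $10,000.
Quill wins → pays $10,000.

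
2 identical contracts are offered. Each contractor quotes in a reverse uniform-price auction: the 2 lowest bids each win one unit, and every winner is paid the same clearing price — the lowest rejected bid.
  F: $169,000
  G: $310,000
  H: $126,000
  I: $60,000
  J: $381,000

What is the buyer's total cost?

Total cost: $338,000

Sorting: 60,000 (I), 126,000 (H), 169,000 (F), 310,000 (G), …
Winners (2 units): I, H.
Clearing price = lowest rejected bid = $169,000.
Total cost = 2 × $169,000 = $338,000.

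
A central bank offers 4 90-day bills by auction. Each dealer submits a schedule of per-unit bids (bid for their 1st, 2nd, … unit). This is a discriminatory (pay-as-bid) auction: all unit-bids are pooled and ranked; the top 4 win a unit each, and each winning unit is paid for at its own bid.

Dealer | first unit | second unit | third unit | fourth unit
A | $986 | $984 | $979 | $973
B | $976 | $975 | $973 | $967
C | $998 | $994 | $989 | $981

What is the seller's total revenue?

Pooled unit-bids ranked (top 4): 998 (C-1), 994 (C-2), 989 (C-3), 986 (A-1)
Next rejected bid: $984 (not a price — pay-as-bid).
Each winning unit pays its own bid.
Revenue = 998 + 994 + 989 + 986 = $3,967.

Total revenue: $3,967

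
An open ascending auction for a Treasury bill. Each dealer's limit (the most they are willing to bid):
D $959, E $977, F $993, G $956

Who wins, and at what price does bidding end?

F wins at $977

Rule: the price rises until one bidder remains; the winner pays the price at which the last rival dropped out.
Limits in order: 993 (F) > 977 (E) > 959 (D) > 956 (G)
Once the price passes $977, only F is left; the hammer falls at E's limit of $977.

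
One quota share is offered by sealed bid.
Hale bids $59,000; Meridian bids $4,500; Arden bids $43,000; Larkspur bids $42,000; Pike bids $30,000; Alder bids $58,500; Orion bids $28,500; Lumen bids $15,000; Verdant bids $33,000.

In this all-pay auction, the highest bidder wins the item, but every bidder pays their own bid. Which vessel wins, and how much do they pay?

Bids in order: 59,000 (Hale) > 58,500 (Alder) > 43,000 (Arden) > 42,000 (Larkspur) > 33,000 (Verdant) > 30,000 (Pike) > …
Hale wins with the top bid; all bids are sunk regardless.

Hale pays $59,000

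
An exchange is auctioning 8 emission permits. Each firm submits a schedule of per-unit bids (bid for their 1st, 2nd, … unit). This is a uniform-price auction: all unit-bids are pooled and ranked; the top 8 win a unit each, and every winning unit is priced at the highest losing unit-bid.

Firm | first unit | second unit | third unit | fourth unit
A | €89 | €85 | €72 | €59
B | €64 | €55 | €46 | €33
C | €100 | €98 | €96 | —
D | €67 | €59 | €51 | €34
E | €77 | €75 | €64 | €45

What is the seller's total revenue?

Merging the schedules and taking the best 8: 100 (C-1), 98 (C-2), 96 (C-3), 89 (A-1), 85 (A-2), 77 (E-1), 75 (E-2), 72 (A-3)
First bid not allocated: €67.
Allocation: A 3, C 3, E 2. Every unit priced at €67.
Revenue = 8 × 67 = €536.

Total revenue: €536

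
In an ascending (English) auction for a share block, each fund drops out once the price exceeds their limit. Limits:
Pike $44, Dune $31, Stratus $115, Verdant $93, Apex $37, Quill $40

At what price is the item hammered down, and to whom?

Stratus wins at $93

Rule: the price rises until one bidder remains; the winner pays the price at which the last rival dropped out.
Limits in order: 115 (Stratus) > 93 (Verdant) > 44 (Pike) > 40 (Quill) > 37 (Apex) > 31 (Dune)
Bidding ends when Verdant exits at $93; Stratus takes it.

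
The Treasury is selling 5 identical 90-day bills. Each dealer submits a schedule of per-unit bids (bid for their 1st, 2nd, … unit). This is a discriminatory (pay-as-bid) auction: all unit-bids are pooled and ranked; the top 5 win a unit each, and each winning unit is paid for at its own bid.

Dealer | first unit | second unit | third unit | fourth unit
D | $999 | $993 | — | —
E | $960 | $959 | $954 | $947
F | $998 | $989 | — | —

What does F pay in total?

F pays $1,987

Pooled unit-bids ranked (top 5): 999 (D-1), 998 (F-1), 993 (D-2), 989 (F-2), 960 (E-1)
Next rejected bid: $959 (not a price — pay-as-bid).
F's winning unit-bids: 998 + 989 = $1,987.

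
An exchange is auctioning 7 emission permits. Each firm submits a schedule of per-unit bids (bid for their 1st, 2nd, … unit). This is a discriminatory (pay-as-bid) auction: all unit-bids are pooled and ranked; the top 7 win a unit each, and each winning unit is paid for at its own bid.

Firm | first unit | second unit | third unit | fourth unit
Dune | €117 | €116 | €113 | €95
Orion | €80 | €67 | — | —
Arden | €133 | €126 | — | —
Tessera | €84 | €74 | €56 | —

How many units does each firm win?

All unit-bids, highest first — top 7: 133 (Arden-1), 126 (Arden-2), 117 (Dune-1), 116 (Dune-2), 113 (Dune-3), 95 (Dune-4), 84 (Tessera-1)
Next rejected bid: €80 (not a price — pay-as-bid).
Allocation: Arden 2, Dune 4, Tessera 1.

Arden 2, Dune 4, Tessera 1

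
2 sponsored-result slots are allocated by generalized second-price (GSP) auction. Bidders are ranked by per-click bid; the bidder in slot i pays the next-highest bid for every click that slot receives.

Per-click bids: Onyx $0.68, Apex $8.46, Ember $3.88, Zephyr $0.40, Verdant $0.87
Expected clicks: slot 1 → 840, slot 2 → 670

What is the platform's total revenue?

Ranked by bid: $8.46 (Apex) > $3.88 (Ember) > $0.87 (Verdant) > …
Slot 1: Apex pays $3.88 × 840 = $3259.20
Slot 2: Ember pays $0.87 × 670 = $582.90
Total = $3842.10

Total revenue: $3842.10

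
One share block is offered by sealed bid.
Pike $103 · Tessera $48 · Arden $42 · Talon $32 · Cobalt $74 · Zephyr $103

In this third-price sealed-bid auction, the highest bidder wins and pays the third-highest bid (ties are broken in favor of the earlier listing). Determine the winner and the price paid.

Pike pays $74

Bids in order: 103 (Pike) > 103 (Zephyr) > 74 (Cobalt) > 48 (Tessera) > 42 (Arden) > 32 (Talon)
Tie at $103 → Pike wins by tie-break.
Pike wins; payment is bid #3 in the ranking = $74.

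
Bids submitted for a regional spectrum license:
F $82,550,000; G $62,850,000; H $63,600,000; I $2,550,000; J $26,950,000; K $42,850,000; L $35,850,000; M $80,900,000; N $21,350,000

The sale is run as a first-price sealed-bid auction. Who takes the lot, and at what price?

F pays $82,550,000

Bids in order: 82,550,000 (F) > 80,900,000 (M) > 63,600,000 (H) > 62,850,000 (G) > 42,850,000 (K) > 35,850,000 (L) > …
First-price: F pays what they bid, $82,550,000.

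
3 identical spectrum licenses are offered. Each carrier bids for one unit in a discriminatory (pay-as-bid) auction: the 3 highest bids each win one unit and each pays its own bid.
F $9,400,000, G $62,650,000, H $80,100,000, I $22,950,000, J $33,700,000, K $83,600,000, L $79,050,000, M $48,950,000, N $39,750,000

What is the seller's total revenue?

Total revenue: $242,750,000

Sorting: 83,600,000 (K), 80,100,000 (H), 79,050,000 (L), 62,650,000 (G), 48,950,000 (M), …
The 3 highest are K, H, L.
Total revenue = 83,600,000 + 80,100,000 + 79,050,000 = $242,750,000.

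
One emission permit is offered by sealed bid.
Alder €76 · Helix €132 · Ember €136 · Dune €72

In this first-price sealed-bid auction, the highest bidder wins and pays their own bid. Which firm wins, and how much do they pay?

Bids ranked: 136 (Ember) > 132 (Helix) > 76 (Alder) > 72 (Dune)
Ember has the highest bid and pays exactly that: €136.

Ember pays €136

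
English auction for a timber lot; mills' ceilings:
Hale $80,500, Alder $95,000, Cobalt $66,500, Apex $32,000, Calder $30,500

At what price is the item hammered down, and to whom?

Alder wins at $80,500

Rule: the price rises until one bidder remains; the winner pays the price at which the last rival dropped out.
Limits in order: 95,000 (Alder) > 80,500 (Hale) > 66,500 (Cobalt) > 32,000 (Apex) > 30,500 (Calder)
Once the price passes $80,500, only Alder is left; the hammer falls at Hale's limit of $80,500.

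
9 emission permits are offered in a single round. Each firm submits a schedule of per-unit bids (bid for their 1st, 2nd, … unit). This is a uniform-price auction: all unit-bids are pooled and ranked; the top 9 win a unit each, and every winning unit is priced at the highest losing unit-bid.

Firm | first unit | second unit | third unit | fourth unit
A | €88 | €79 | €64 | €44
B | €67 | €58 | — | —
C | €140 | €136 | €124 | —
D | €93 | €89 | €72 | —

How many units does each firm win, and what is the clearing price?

Pooled unit-bids ranked (top 9): 140 (C-1), 136 (C-2), 124 (C-3), 93 (D-1), 89 (D-2), 88 (A-1), 79 (A-2), 72 (D-3), 67 (B-1)
First bid not allocated: €64.
Allocation: A 2, B 1, C 3, D 3.

A 2, B 1, C 3, D 3; clearing price €64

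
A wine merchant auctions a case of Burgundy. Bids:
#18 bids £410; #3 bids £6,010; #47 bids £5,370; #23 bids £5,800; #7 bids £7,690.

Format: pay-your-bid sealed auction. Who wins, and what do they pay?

Bids in order: 7,690 (#7) > 6,010 (#3) > 5,800 (#23) > 5,370 (#47) > 410 (#18)
#7 is highest → pays own bid, £7,690.

#7 pays £7,690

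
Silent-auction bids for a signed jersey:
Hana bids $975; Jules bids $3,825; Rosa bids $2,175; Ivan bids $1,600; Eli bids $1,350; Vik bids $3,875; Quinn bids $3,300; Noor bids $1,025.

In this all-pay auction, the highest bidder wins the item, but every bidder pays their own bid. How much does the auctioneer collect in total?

Total revenue: $18,125

Bids ranked: 3,875 (Vik) > 3,825 (Jules) > 3,300 (Quinn) > 2,175 (Rosa) > 1,600 (Ivan) > 1,350 (Eli) > …
Vik wins with the top bid; all bids are sunk regardless.
Every bidder forfeits their bid regardless of winning.
Revenue = 975 + 3,825 + 2,175 + 1,600 + 1,350 + 3,875 + 3,300 + 1,025 = $18,125.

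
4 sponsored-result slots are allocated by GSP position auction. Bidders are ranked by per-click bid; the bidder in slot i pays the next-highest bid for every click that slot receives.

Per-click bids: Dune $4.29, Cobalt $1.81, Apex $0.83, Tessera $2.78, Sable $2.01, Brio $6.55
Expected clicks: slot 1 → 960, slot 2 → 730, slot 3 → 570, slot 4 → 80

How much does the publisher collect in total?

Sorting advertisers: $6.55 (Brio) > $4.29 (Dune) > $2.78 (Tessera) > $2.01 (Sable) > $1.81 (Cobalt) > …
Slot 1: Brio pays $4.29 × 960 = $4118.40
Slot 2: Dune pays $2.78 × 730 = $2029.40
Slot 3: Tessera pays $2.01 × 570 = $1145.70
Slot 4: Sable pays $1.81 × 80 = $144.80
Total = $7438.30

Total revenue: $7438.30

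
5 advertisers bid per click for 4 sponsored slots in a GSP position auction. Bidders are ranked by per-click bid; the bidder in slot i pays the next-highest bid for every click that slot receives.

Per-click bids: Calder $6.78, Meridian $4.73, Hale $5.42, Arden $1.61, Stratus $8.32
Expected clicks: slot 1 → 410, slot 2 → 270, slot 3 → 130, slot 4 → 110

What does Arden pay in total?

Arden pays $0.00

Ranked by bid: $8.32 (Stratus) > $6.78 (Calder) > $5.42 (Hale) > $4.73 (Meridian) > $1.61 (Arden)
Arden ranks below slot 4 → no slot, pays nothing.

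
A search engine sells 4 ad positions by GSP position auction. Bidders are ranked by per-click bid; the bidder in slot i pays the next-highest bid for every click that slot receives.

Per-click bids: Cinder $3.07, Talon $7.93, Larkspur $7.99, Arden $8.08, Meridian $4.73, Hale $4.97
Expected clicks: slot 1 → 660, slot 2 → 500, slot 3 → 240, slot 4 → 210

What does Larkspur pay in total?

Sorting advertisers: $8.08 (Arden) > $7.99 (Larkspur) > $7.93 (Talon) > $4.97 (Hale) > $4.73 (Meridian) > …
Larkspur holds slot 2 → pays next bid $7.93 × 500 clicks = $3965.00.

Larkspur pays $3965.00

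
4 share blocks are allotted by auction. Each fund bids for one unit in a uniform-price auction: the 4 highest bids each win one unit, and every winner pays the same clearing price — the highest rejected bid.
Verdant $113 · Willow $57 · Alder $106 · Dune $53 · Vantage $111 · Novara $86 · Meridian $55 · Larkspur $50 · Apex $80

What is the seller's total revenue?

Sorting: 113 (Verdant), 111 (Vantage), 106 (Alder), 86 (Novara), 80 (Apex), 57 (Willow), …
The 4 highest are Verdant, Vantage, Alder, Novara.
Clearing price = highest rejected bid = $80.
Total revenue = 4 × $80 = $320.

Total revenue: $320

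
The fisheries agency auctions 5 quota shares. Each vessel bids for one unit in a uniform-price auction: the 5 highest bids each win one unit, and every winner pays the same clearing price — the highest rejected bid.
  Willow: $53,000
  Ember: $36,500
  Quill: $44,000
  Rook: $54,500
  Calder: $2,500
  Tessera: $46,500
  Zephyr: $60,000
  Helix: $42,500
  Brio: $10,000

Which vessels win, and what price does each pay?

Bids ranked high→low: 60,000 (Zephyr), 54,500 (Rook), 53,000 (Willow), 46,500 (Tessera), 44,000 (Quill), 42,500 (Helix), 36,500 (Ember), …
Winners (5 units): Zephyr, Rook, Willow, Tessera, Quill.
Highest unsuccessful bid: $42,500 → clearing price.

Zephyr, Rook, Willow, Tessera, Quill; each pays $42,500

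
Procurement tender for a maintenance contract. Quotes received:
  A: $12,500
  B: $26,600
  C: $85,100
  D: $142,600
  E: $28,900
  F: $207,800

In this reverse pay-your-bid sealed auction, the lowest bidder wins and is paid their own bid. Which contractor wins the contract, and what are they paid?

Bids in order: 12,500 (A) < 26,600 (B) < 28,900 (E) < 85,100 (C) < 142,600 (D) < 207,800 (F)
First-price: A is paid what they bid, $12,500.

A is paid $12,500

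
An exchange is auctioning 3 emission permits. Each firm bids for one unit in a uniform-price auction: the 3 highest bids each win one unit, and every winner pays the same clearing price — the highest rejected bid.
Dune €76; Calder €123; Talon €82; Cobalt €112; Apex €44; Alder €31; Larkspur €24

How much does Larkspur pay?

Ordering the bids: 123 (Calder), 112 (Cobalt), 82 (Talon), 76 (Dune), 44 (Apex), …
The 3 highest are Calder, Cobalt, Talon.
Clearing price = highest rejected bid = €76.
Larkspur does not win → pays €0.

Larkspur pays €0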